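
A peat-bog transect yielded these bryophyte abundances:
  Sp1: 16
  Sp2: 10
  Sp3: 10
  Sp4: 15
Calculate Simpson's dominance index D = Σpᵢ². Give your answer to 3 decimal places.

Total N = 16+10+10+15 = 51, so the proportions are 0.31373, 0.19608, 0.19608, 0.29412 (working shown to 5 dp, full precision carried).
D = 0.31373² + 0.19608² + 0.19608² + 0.29412² = 0.09842 + 0.03845 + 0.03845 + 0.08651 = 0.26182.
To 3 decimal places, D = 0.262.

0.262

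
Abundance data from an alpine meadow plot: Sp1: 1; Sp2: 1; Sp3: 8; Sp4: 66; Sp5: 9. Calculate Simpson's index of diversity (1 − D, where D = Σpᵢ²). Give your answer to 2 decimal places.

Total N = 1+1+8+66+9 = 85, so the proportions are 0.0118, 0.0118, 0.0941, 0.7765, 0.1059 (working shown to 4 dp, full precision carried).
D = 0.0118² + 0.0118² + 0.0941² + 0.7765² + 0.1059² = 0.0001 + 0.0001 + 0.0089 + 0.6029 + 0.0112 = 0.6233.
So 1 − D = 0.3767, i.e. 0.38 to 2 decimal places.

0.38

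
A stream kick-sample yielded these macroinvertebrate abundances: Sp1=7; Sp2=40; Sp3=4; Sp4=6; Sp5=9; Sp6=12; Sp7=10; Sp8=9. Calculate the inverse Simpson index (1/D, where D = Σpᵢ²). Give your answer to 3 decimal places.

4.466

Total N = 7+40+4+6+9+12+10+9 = 97, so the proportions are 0.0721649, 0.4123711, 0.0412371, 0.0618557, 0.0927835, 0.1237113, 0.1030928, 0.0927835 (working shown to 7 dp, full precision carried).
D = 0.0721649² + 0.4123711² + 0.0412371² + 0.0618557² + 0.0927835² + 0.1237113² + 0.1030928² + 0.0927835² = 0.0052078 + 0.1700500 + 0.0017005 + 0.0038261 + 0.0086088 + 0.0153045 + 0.0106281 + 0.0086088 = 0.2239345.
So 1/D = 4.46559, i.e. 4.466 to 3 decimal places.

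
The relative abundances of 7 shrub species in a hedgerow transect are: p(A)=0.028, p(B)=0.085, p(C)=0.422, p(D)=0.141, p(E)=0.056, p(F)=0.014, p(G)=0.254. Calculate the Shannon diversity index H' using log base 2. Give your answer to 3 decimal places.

Each pᵢ log₂ pᵢ term (working shown to 5 dp, full precision carried): 0.028×(-5.15843)=-0.14444, 0.085×(-3.55639)=-0.30229, 0.422×(-1.24469)=-0.52526, 0.141×(-2.82623)=-0.39850, 0.056×(-4.15843)=-0.23287, 0.014×(-6.15843)=-0.08622, 0.254×(-1.97710)=-0.50218.
Sum = -2.19176, so H' = 2.192.

2.192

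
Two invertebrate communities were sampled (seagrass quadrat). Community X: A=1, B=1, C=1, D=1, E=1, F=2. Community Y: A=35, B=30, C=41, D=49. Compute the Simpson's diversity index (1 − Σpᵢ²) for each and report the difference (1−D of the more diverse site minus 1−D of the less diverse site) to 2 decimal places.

Community X: N=7, proportions 0.1429, 0.1429, 0.1429, 0.1429, 0.1429, 0.2857, giving 1−D = 0.8163 (working shown to 4 dp, full precision carried).
Community Y: N=155, proportions 0.2258, 0.1935, 0.2645, 0.3161, giving 1−D = 0.7416.
Difference = |0.8163 − 0.7416| = 0.0747, i.e. 0.07 to 2 decimal places.

0.07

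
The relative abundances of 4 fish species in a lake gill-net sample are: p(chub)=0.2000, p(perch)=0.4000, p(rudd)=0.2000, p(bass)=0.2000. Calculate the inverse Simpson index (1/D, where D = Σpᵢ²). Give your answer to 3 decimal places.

D = 0.2² + 0.4² + 0.2² + 0.2² = 0.0400000 + 0.1600000 + 0.0400000 + 0.0400000 = 0.2800000 (working shown to 7 dp, full precision carried).
So 1/D = 3.57143, i.e. 3.571 to 3 decimal places.

3.571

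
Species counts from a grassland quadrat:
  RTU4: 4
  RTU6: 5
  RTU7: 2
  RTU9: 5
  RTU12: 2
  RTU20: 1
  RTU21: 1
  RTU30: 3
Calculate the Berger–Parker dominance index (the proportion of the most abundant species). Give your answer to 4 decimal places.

0.2174

Total N = 4+5+2+5+2+1+1+3 = 23, so the proportions are 0.173913, 0.217391, 0.086957, 0.217391, 0.086957, 0.043478, 0.043478, 0.130435 (working shown to 6 dp, full precision carried).
The largest proportion is 0.217391, i.e. d = 0.2174 to 4 decimal places.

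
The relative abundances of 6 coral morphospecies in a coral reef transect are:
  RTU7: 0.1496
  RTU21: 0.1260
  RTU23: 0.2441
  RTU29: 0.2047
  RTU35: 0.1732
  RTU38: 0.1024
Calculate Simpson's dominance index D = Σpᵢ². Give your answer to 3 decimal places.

D = 0.1496² + 0.126² + 0.2441² + 0.2047² + 0.1732² + 0.1024² = 0.02238 + 0.01588 + 0.05958 + 0.04190 + 0.03000 + 0.01049 = 0.18023 (working shown to 5 dp, full precision carried).
To 3 decimal places, D = 0.180.

0.180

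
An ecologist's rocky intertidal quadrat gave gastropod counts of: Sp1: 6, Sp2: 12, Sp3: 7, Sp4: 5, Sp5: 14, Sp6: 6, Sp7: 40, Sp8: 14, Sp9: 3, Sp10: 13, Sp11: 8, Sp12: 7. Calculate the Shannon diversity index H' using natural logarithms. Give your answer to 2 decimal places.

Total N = 6+12+7+5+14+6+40+14+3+13+8+7 = 135, so the proportions are 0.0444, 0.0889, 0.0519, 0.037, 0.1037, 0.0444, 0.2963, 0.1037, 0.0222, 0.0963, 0.0593, 0.0519 (working shown to 4 dp, full precision carried).
Each pᵢ ln pᵢ term: 0.0444×(-3.1135)=-0.1384, 0.0889×(-2.4204)=-0.2151, 0.0519×(-2.9594)=-0.1534, 0.037×(-3.2958)=-0.1221, 0.1037×(-2.2662)=-0.2350, 0.0444×(-3.1135)=-0.1384, 0.2963×(-1.2164)=-0.3604, 0.1037×(-2.2662)=-0.2350, 0.0222×(-3.8067)=-0.0846, 0.0963×(-2.3403)=-0.2254, 0.0593×(-2.8258)=-0.1675, 0.0519×(-2.9594)=-0.1534.
Sum = -2.2287, so H' = 2.23.

2.23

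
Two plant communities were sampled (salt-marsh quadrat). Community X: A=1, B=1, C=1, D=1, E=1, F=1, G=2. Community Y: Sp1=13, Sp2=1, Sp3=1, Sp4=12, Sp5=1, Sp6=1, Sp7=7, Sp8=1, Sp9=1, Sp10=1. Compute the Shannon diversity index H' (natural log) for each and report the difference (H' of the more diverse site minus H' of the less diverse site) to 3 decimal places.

Community X: N=8, proportions 0.125, 0.125, 0.125, 0.125, 0.125, 0.125, 0.25, giving H' = 1.906155 (working shown to 6 dp, full precision carried).
Community Y: N=39, proportions 0.333333, 0.025641, 0.025641, 0.307692, 0.025641, 0.025641, 0.179487, 0.025641, 0.025641, 0.025641, giving H' = 1.694726.
Difference = |1.906155 − 1.694726| = 0.211429, i.e. 0.211 to 3 decimal places.

0.211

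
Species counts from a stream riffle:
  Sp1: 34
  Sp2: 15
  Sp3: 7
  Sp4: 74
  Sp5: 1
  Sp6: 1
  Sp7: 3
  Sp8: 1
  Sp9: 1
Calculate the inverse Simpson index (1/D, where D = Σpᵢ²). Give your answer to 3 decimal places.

Total N = 34+15+7+74+1+1+3+1+1 = 137, so the proportions are 0.248175, 0.109489, 0.051095, 0.540146, 0.007299, 0.007299, 0.021898, 0.007299, 0.007299 (working shown to 6 dp, full precision carried).
D = 0.248175² + 0.109489² + 0.051095² + 0.540146² + 0.007299² + 0.007299² + 0.021898² + 0.007299² + 0.007299² = 0.061591 + 0.011988 + 0.002611 + 0.291758 + 0.000053 + 0.000053 + 0.000480 + 0.000053 + 0.000053 = 0.368640.
So 1/D = 2.71268, i.e. 2.713 to 3 decimal places.

2.713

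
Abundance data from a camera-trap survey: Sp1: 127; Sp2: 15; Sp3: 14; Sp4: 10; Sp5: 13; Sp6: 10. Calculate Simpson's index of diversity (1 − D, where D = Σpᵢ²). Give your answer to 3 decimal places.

Total N = 127+15+14+10+13+10 = 189, so the proportions are 0.67196, 0.07937, 0.07407, 0.05291, 0.06878, 0.05291 (working shown to 5 dp, full precision carried).
D = 0.67196² + 0.07937² + 0.07407² + 0.05291² + 0.06878² + 0.05291² = 0.45153 + 0.00630 + 0.00549 + 0.00280 + 0.00473 + 0.00280 = 0.47364.
So 1 − D = 0.52636, i.e. 0.526 to 3 decimal places.

0.526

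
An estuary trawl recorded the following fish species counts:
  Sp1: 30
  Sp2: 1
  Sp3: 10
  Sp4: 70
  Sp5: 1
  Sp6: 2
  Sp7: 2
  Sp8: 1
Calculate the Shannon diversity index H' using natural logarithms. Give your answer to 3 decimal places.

1.128

Total N = 30+1+10+70+1+2+2+1 = 117, so the proportions are 0.25641, 0.00855, 0.08547, 0.59829, 0.00855, 0.01709, 0.01709, 0.00855 (working shown to 5 dp, full precision carried).
Each pᵢ ln pᵢ term: 0.25641×(-1.36098)=-0.34897, 0.00855×(-4.76217)=-0.04070, 0.08547×(-2.45959)=-0.21022, 0.59829×(-0.51368)=-0.30733, 0.00855×(-4.76217)=-0.04070, 0.01709×(-4.06903)=-0.06956, 0.01709×(-4.06903)=-0.06956, 0.00855×(-4.76217)=-0.04070.
Sum = -1.12774, so H' = 1.128.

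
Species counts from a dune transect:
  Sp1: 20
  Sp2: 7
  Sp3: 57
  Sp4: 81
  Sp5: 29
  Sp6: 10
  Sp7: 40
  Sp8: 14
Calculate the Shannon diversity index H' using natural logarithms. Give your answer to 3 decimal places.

Total N = 20+7+57+81+29+10+40+14 = 258, so the proportions are 0.07752, 0.02713, 0.22093, 0.31395, 0.1124, 0.03876, 0.15504, 0.05426 (working shown to 5 dp, full precision carried).
Each pᵢ ln pᵢ term: 0.07752×(-2.55723)=-0.19823, 0.02713×(-3.60705)=-0.09787, 0.22093×(-1.50991)=-0.33358, 0.31395×(-1.15851)=-0.36372, 0.1124×(-2.18566)=-0.24568, 0.03876×(-3.25037)=-0.12598, 0.15504×(-1.86408)=-0.28900, 0.05426×(-2.91390)=-0.15812.
Sum = -1.81219, so H' = 1.812.

1.812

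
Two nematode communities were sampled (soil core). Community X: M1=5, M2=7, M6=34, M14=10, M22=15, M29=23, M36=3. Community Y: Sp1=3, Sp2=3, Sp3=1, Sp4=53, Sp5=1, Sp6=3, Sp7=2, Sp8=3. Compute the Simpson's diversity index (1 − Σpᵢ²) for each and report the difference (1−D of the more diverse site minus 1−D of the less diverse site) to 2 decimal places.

0.38

Community X: N=97, proportions 0.0515, 0.0722, 0.3505, 0.1031, 0.1546, 0.2371, 0.0309, giving 1−D = 0.7776 (working shown to 4 dp, full precision carried).
Community Y: N=69, proportions 0.0435, 0.0435, 0.0145, 0.7681, 0.0145, 0.0435, 0.029, 0.0435, giving 1−D = 0.4012.
Difference = |0.7776 − 0.4012| = 0.3764, i.e. 0.38 to 2 decimal places.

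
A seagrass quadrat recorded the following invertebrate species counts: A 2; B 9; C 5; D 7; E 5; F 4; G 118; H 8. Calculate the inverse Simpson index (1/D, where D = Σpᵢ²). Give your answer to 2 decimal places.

1.76

Total N = 2+9+5+7+5+4+118+8 = 158, so the proportions are 0.01266, 0.05696, 0.03165, 0.0443, 0.03165, 0.02532, 0.74684, 0.05063 (working shown to 5 dp, full precision carried).
D = 0.01266² + 0.05696² + 0.03165² + 0.0443² + 0.03165² + 0.02532² + 0.74684² + 0.05063² = 0.00016 + 0.00324 + 0.00100 + 0.00196 + 0.00100 + 0.00064 + 0.55776 + 0.00256 = 0.56834.
So 1/D = 1.7595, i.e. 1.76 to 2 decimal places.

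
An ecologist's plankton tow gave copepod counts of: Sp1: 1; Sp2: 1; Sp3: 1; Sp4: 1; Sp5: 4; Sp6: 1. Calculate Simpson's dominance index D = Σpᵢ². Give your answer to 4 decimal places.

Total N = 1+1+1+1+4+1 = 9, so the proportions are 0.111111, 0.111111, 0.111111, 0.111111, 0.444444, 0.111111 (working shown to 6 dp, full precision carried).
D = 0.111111² + 0.111111² + 0.111111² + 0.111111² + 0.444444² + 0.111111² = 0.012346 + 0.012346 + 0.012346 + 0.012346 + 0.197531 + 0.012346 = 0.259259.
To 4 decimal places, D = 0.2593.

0.2593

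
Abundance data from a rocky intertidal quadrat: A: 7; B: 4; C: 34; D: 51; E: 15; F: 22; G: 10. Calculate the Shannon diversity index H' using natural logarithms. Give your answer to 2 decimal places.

1.67

Total N = 7+4+34+51+15+22+10 = 143, so the proportions are 0.049, 0.028, 0.2378, 0.3566, 0.1049, 0.1538, 0.0699 (working shown to 4 dp, full precision carried).
Each pᵢ ln pᵢ term: 0.049×(-3.0169)=-0.1477, 0.028×(-3.5766)=-0.1000, 0.2378×(-1.4365)=-0.3415, 0.3566×(-1.0310)=-0.3677, 0.1049×(-2.2548)=-0.2365, 0.1538×(-1.8718)=-0.2880, 0.0699×(-2.6603)=-0.1860.
Sum = -1.6675, so H' = 1.67.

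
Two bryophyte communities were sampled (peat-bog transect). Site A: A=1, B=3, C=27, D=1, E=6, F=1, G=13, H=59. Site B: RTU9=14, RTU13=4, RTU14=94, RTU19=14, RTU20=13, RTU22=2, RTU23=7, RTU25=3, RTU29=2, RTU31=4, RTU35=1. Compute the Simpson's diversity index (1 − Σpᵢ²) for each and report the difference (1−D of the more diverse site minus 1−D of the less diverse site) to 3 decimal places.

0.021

Site A: N=111, proportions 0.00901, 0.02703, 0.24324, 0.00901, 0.05405, 0.00901, 0.11712, 0.53153, giving 1−D = 0.64069 (working shown to 5 dp, full precision carried).
Site B: N=158, proportions 0.08861, 0.02532, 0.59494, 0.08861, 0.08228, 0.01266, 0.0443, 0.01899, 0.01266, 0.02532, 0.00633, giving 1−D = 0.61961.
Difference = |0.64069 − 0.61961| = 0.02108, i.e. 0.021 to 3 decimal places.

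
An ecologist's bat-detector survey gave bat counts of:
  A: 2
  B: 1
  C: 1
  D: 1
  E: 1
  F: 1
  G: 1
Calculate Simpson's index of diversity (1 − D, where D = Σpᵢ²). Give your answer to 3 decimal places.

0.844

Total N = 2+1+1+1+1+1+1 = 8, so the proportions are 0.25, 0.125, 0.125, 0.125, 0.125, 0.125, 0.125 (working shown to 5 dp, full precision carried).
D = 0.25² + 0.125² + 0.125² + 0.125² + 0.125² + 0.125² + 0.125² = 0.06250 + 0.01562 + 0.01562 + 0.01562 + 0.01562 + 0.01562 + 0.01562 = 0.15625.
So 1 − D = 0.84375, i.e. 0.844 to 3 decimal places.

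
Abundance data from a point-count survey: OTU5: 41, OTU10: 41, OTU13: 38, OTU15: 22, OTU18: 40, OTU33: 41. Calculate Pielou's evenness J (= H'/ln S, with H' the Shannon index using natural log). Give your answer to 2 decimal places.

Total N = 41+41+38+22+40+41 = 223, so the proportions are 0.1839, 0.1839, 0.1704, 0.0987, 0.1794, 0.1839 (working shown to 4 dp, full precision carried).
H' = −Σ pᵢ ln pᵢ = −((-0.3114) + (-0.3114) + (-0.3015) + (-0.2285) + (-0.3082) + (-0.3114)) = 1.7724.
With S = 6 species, ln S = 1.7918, so J = 1.7724/1.7918 = 0.9892, i.e. 0.99 to 2 decimal places.

0.99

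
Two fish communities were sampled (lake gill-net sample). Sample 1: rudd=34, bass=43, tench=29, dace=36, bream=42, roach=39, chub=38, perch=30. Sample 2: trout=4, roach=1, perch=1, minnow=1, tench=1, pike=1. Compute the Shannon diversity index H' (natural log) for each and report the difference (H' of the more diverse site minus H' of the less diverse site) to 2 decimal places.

Sample 1: N=291, proportions 0.1168, 0.1478, 0.0997, 0.1237, 0.1443, 0.134, 0.1306, 0.1031, giving H' = 2.0705 (working shown to 4 dp, full precision carried).
Sample 2: N=9, proportions 0.4444, 0.1111, 0.1111, 0.1111, 0.1111, 0.1111, giving H' = 1.5811.
Difference = |2.0705 − 1.5811| = 0.4894, i.e. 0.49 to 2 decimal places.

0.49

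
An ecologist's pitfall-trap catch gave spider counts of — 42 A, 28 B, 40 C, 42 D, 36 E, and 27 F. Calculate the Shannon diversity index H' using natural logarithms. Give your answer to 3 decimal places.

Total N = 42+28+40+42+36+27 = 215, so the proportions are 0.19535, 0.13023, 0.18605, 0.19535, 0.16744, 0.12558 (working shown to 5 dp, full precision carried).
Each pᵢ ln pᵢ term: 0.19535×(-1.63297)=-0.31900, 0.13023×(-2.03843)=-0.26547, 0.18605×(-1.68176)=-0.31289, 0.19535×(-1.63297)=-0.31900, 0.16744×(-1.78712)=-0.29924, 0.12558×(-2.07480)=-0.26056.
Sum = -1.77615, so H' = 1.776.

1.776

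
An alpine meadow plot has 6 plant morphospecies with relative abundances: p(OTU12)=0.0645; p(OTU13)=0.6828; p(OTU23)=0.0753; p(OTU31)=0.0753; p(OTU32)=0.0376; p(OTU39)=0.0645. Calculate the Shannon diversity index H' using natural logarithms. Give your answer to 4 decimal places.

Each pᵢ ln pᵢ term (working shown to 6 dp, full precision carried): 0.0645×(-2.741090)=-0.176800, 0.6828×(-0.381553)=-0.260525, 0.0753×(-2.586275)=-0.194747, 0.0753×(-2.586275)=-0.194747, 0.0376×(-3.280751)=-0.123356, 0.0645×(-2.741090)=-0.176800.
Sum = -1.126974, so H' = 1.1270.

1.1270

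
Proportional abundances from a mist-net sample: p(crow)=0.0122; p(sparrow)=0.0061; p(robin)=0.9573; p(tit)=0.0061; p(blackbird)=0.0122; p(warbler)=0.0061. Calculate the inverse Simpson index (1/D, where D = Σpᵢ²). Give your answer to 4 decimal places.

1.0907

D = 0.0122² + 0.0061² + 0.9573² + 0.0061² + 0.0122² + 0.0061² = 0.0001488 + 0.0000372 + 0.9164233 + 0.0000372 + 0.0001488 + 0.0000372 = 0.9168326 (working shown to 7 dp, full precision carried).
So 1/D = 1.090712, i.e. 1.0907 to 4 decimal places.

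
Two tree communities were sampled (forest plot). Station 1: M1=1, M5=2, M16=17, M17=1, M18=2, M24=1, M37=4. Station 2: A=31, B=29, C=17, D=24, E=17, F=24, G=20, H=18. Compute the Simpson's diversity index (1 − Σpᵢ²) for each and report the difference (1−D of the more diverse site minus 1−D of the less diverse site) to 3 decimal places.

Station 1: N=28, proportions 0.03571, 0.07143, 0.60714, 0.03571, 0.07143, 0.03571, 0.14286, giving 1−D = 0.59694 (working shown to 5 dp, full precision carried).
Station 2: N=180, proportions 0.17222, 0.16111, 0.09444, 0.13333, 0.09444, 0.13333, 0.11111, 0.1, giving 1−D = 0.86864.
Difference = |0.59694 − 0.86864| = 0.27170, i.e. 0.272 to 3 decimal places.

0.272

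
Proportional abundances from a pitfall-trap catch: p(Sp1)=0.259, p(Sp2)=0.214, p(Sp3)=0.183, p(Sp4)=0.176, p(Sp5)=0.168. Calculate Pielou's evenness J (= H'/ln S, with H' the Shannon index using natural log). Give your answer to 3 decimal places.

H' = −Σ pᵢ ln pᵢ = −((-0.34989) + (-0.32994) + (-0.31078) + (-0.30576) + (-0.29968)) = 1.59605 (working shown to 5 dp, full precision carried).
With S = 5 species, ln S = 1.60944, so J = 1.59605/1.60944 = 0.99168, i.e. 0.992 to 3 decimal places.

0.992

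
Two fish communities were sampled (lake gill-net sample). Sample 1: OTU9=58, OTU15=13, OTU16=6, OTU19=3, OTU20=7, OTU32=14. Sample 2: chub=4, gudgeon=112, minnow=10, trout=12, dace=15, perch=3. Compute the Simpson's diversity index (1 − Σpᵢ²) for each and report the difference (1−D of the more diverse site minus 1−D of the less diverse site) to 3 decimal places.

0.161

Sample 1: N=101, proportions 0.57426, 0.12871, 0.05941, 0.0297, 0.06931, 0.13861, giving 1−D = 0.62523 (working shown to 5 dp, full precision carried).
Sample 2: N=156, proportions 0.02564, 0.71795, 0.0641, 0.07692, 0.09615, 0.01923, giving 1−D = 0.46425.
Difference = |0.62523 − 0.46425| = 0.16098, i.e. 0.161 to 3 decimal places.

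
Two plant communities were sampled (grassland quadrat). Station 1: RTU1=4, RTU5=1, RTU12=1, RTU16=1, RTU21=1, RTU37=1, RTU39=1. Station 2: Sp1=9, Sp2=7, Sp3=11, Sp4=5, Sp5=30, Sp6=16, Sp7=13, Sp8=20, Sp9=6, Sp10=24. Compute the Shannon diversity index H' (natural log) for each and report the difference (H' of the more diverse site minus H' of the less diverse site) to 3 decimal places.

0.403

Station 1: N=10, proportions 0.4, 0.1, 0.1, 0.1, 0.1, 0.1, 0.1, giving H' = 1.748067 (working shown to 6 dp, full precision carried).
Station 2: N=141, proportions 0.06383, 0.049645, 0.078014, 0.035461, 0.212766, 0.113475, 0.092199, 0.141844, 0.042553, 0.170213, giving H' = 2.150883.
Difference = |1.748067 − 2.150883| = 0.402816, i.e. 0.403 to 3 decimal places.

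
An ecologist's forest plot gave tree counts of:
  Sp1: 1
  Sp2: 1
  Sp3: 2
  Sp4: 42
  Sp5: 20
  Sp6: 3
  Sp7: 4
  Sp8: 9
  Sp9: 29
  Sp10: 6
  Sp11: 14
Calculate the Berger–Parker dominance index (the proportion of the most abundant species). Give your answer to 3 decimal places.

0.321

Total N = 1+1+2+42+20+3+4+9+29+6+14 = 131, so the proportions are 0.00763, 0.00763, 0.01527, 0.32061, 0.15267, 0.0229, 0.03053, 0.0687, 0.22137, 0.0458, 0.10687 (working shown to 5 dp, full precision carried).
The largest proportion is 0.32061, i.e. d = 0.321 to 3 decimal places.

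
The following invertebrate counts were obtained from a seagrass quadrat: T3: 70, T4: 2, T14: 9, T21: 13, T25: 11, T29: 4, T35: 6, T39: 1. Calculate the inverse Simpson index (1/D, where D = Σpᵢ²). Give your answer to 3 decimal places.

2.526

Total N = 70+2+9+13+11+4+6+1 = 116, so the proportions are 0.603448, 0.017241, 0.077586, 0.112069, 0.094828, 0.034483, 0.051724, 0.008621 (working shown to 6 dp, full precision carried).
D = 0.603448² + 0.017241² + 0.077586² + 0.112069² + 0.094828² + 0.034483² + 0.051724² + 0.008621² = 0.364150 + 0.000297 + 0.006020 + 0.012559 + 0.008992 + 0.001189 + 0.002675 + 0.000074 = 0.395957.
So 1/D = 2.52553, i.e. 2.526 to 3 decimal places.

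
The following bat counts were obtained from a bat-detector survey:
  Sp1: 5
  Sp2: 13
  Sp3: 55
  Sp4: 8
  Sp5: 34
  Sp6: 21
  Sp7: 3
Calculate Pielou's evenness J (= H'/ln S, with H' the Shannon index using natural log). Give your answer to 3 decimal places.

0.815

Total N = 5+13+55+8+34+21+3 = 139, so the proportions are 0.03597, 0.09353, 0.39568, 0.05755, 0.2446, 0.15108, 0.02158 (working shown to 5 dp, full precision carried).
H' = −Σ pᵢ ln pᵢ = −((-0.11961) + (-0.22161) + (-0.36685) + (-0.16432) + (-0.34443) + (-0.28553) + (-0.08279)) = 1.58514.
With S = 7 species, ln S = 1.94591, so J = 1.58514/1.94591 = 0.81460, i.e. 0.815 to 3 decimal places.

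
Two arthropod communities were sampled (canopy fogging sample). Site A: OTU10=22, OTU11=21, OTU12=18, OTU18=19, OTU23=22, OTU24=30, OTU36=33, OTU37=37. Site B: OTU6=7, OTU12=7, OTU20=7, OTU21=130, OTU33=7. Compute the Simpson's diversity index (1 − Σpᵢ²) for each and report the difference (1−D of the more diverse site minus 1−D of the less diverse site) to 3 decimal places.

Site A: N=202, proportions 0.108911, 0.10396, 0.089109, 0.094059, 0.108911, 0.148515, 0.163366, 0.183168, giving 1−D = 0.866386 (working shown to 6 dp, full precision carried).
Site B: N=158, proportions 0.044304, 0.044304, 0.044304, 0.822785, 0.044304, giving 1−D = 0.315174.
Difference = |0.866386 − 0.315174| = 0.551212, i.e. 0.551 to 3 decimal places.

0.551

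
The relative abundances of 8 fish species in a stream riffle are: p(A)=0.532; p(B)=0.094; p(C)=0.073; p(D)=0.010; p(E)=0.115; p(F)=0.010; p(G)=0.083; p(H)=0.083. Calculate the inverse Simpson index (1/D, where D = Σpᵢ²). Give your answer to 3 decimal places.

3.083

D = 0.532² + 0.094² + 0.073² + 0.01² + 0.115² + 0.01² + 0.083² + 0.083² = 0.283024 + 0.008836 + 0.005329 + 0.000100 + 0.013225 + 0.000100 + 0.006889 + 0.006889 = 0.324392 (working shown to 6 dp, full precision carried).
So 1/D = 3.08269, i.e. 3.083 to 3 decimal places.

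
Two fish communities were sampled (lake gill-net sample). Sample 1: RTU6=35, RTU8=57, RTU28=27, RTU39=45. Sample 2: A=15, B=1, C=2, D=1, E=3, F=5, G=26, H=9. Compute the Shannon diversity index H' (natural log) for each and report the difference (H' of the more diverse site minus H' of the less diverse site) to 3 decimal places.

Sample 1: N=164, proportions 0.21341, 0.34756, 0.16463, 0.27439, giving H' = 1.34878 (working shown to 5 dp, full precision carried).
Sample 2: N=62, proportions 0.24194, 0.01613, 0.03226, 0.01613, 0.04839, 0.08065, 0.41935, 0.14516, giving H' = 1.58140.
Difference = |1.34878 − 1.58140| = 0.23262, i.e. 0.233 to 3 decimal places.

0.233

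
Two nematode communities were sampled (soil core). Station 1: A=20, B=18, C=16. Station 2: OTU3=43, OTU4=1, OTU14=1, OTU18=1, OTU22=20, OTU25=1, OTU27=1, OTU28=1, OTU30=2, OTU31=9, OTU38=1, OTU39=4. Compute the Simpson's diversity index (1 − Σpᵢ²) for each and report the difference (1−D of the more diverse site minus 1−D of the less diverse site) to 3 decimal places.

Station 1: N=54, proportions 0.37037, 0.33333, 0.2963, giving 1−D = 0.66392 (working shown to 5 dp, full precision carried).
Station 2: N=85, proportions 0.50588, 0.01176, 0.01176, 0.01176, 0.23529, 0.01176, 0.01176, 0.01176, 0.02353, 0.10588, 0.01176, 0.04706, giving 1−D = 0.67377.
Difference = |0.66392 − 0.67377| = 0.00985, i.e. 0.010 to 3 decimal places.

0.010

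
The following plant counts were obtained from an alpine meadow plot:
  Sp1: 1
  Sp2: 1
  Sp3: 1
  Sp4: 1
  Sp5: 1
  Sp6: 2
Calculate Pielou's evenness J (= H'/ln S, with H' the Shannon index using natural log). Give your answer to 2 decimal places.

0.98

Total N = 1+1+1+1+1+2 = 7, so the proportions are 0.1429, 0.1429, 0.1429, 0.1429, 0.1429, 0.2857 (working shown to 4 dp, full precision carried).
H' = −Σ pᵢ ln pᵢ = −((-0.2780) + (-0.2780) + (-0.2780) + (-0.2780) + (-0.2780) + (-0.3579)) = 1.7479.
With S = 6 species, ln S = 1.7918, so J = 1.7479/1.7918 = 0.9755, i.e. 0.98 to 2 decimal places.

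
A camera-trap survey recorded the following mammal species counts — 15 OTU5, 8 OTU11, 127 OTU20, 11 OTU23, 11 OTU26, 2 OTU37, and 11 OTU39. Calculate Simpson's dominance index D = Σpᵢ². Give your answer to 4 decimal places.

0.4904

Total N = 15+8+127+11+11+2+11 = 185, so the proportions are 0.081081, 0.043243, 0.686486, 0.059459, 0.059459, 0.010811, 0.059459 (working shown to 6 dp, full precision carried).
D = 0.081081² + 0.043243² + 0.686486² + 0.059459² + 0.059459² + 0.010811² + 0.059459² = 0.006574 + 0.001870 + 0.471264 + 0.003535 + 0.003535 + 0.000117 + 0.003535 = 0.490431.
To 4 decimal places, D = 0.4904.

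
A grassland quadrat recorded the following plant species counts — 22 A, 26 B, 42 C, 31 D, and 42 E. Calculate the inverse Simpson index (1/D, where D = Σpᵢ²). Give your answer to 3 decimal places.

Total N = 22+26+42+31+42 = 163, so the proportions are 0.1349693, 0.1595092, 0.2576687, 0.190184, 0.2576687 (working shown to 7 dp, full precision carried).
D = 0.1349693² + 0.1595092² + 0.2576687² + 0.190184² + 0.2576687² = 0.0182167 + 0.0254432 + 0.0663932 + 0.0361700 + 0.0663932 = 0.2126162.
So 1/D = 4.70331, i.e. 4.703 to 3 decimal places.

4.703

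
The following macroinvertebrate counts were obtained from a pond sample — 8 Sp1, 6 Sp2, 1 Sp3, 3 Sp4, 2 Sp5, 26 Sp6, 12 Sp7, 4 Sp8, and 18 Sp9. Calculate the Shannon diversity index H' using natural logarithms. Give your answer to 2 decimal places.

Total N = 8+6+1+3+2+26+12+4+18 = 80, so the proportions are 0.1, 0.075, 0.0125, 0.0375, 0.025, 0.325, 0.15, 0.05, 0.225 (working shown to 4 dp, full precision carried).
Each pᵢ ln pᵢ term: 0.1×(-2.3026)=-0.2303, 0.075×(-2.5903)=-0.1943, 0.0125×(-4.3820)=-0.0548, 0.0375×(-3.2834)=-0.1231, 0.025×(-3.6889)=-0.0922, 0.325×(-1.1239)=-0.3653, 0.15×(-1.8971)=-0.2846, 0.05×(-2.9957)=-0.1498, 0.225×(-1.4917)=-0.3356.
Sum = -1.8299, so H' = 1.83.

1.83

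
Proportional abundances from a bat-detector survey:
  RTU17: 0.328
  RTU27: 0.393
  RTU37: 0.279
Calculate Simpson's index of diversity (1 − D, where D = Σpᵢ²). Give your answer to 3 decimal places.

0.660

D = 0.328² + 0.393² + 0.279² = 0.10758 + 0.15445 + 0.07784 = 0.33987 (working shown to 5 dp, full precision carried).
So 1 − D = 0.66013, i.e. 0.660 to 3 decimal places.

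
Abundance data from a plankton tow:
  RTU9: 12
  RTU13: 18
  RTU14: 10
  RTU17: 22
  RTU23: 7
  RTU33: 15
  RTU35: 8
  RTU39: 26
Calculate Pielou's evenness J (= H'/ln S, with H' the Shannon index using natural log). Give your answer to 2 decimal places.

Total N = 12+18+10+22+7+15+8+26 = 118, so the proportions are 0.1017, 0.1525, 0.0847, 0.1864, 0.0593, 0.1271, 0.0678, 0.2203 (working shown to 4 dp, full precision carried).
H' = −Σ pᵢ ln pᵢ = −((-0.2325) + (-0.2868) + (-0.2092) + (-0.3132) + (-0.1676) + (-0.2622) + (-0.1825) + (-0.3333)) = 1.9871.
With S = 8 species, ln S = 2.0794, so J = 1.9871/2.0794 = 0.9556, i.e. 0.96 to 2 decimal places.

0.96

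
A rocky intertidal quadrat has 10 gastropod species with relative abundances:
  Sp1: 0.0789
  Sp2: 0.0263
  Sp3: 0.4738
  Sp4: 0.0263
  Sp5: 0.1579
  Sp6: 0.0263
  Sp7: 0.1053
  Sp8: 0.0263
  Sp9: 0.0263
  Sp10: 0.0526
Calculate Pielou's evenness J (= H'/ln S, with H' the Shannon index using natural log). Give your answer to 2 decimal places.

H' = −Σ pᵢ ln pᵢ = −((-0.2004) + (-0.0957) + (-0.3539) + (-0.0957) + (-0.2915) + (-0.0957) + (-0.2370) + (-0.0957) + (-0.0957) + (-0.1549)) = 1.7161 (working shown to 4 dp, full precision carried).
With S = 10 species, ln S = 2.3026, so J = 1.7161/2.3026 = 0.7453, i.e. 0.75 to 2 decimal places.

0.75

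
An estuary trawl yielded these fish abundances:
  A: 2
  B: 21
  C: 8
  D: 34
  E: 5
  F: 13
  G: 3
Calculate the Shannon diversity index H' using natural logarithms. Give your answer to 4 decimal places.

1.5876

Total N = 2+21+8+34+5+13+3 = 86, so the proportions are 0.023256, 0.244186, 0.093023, 0.395349, 0.05814, 0.151163, 0.034884 (working shown to 6 dp, full precision carried).
Each pᵢ ln pᵢ term: 0.023256×(-3.761200)=-0.087470, 0.244186×(-1.409825)=-0.344260, 0.093023×(-2.374906)=-0.220921, 0.395349×(-0.927987)=-0.366878, 0.05814×(-2.844909)=-0.165402, 0.151163×(-1.889398)=-0.285607, 0.034884×(-3.355735)=-0.117061.
Sum = -1.587598, so H' = 1.5876.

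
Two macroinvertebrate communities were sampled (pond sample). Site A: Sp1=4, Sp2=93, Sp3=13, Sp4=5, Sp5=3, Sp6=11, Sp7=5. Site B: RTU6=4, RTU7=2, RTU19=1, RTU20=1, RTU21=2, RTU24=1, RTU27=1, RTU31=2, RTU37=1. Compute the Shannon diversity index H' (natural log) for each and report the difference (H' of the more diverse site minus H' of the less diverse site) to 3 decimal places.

0.941

Site A: N=134, proportions 0.02985, 0.69403, 0.09701, 0.03731, 0.02239, 0.08209, 0.03731, giving H' = 1.12031 (working shown to 5 dp, full precision carried).
Site B: N=15, proportions 0.26667, 0.13333, 0.06667, 0.06667, 0.13333, 0.06667, 0.06667, 0.13333, 0.06667, giving H' = 2.06111.
Difference = |1.12031 − 2.06111| = 0.94080, i.e. 0.941 to 3 decimal places.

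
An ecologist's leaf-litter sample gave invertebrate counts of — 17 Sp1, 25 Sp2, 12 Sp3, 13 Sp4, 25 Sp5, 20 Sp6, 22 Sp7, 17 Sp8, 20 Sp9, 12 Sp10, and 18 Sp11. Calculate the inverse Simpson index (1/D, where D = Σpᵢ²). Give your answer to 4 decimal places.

Total N = 17+25+12+13+25+20+22+17+20+12+18 = 201, so the proportions are 0.084577114, 0.124378109, 0.059701493, 0.064676617, 0.124378109, 0.099502488, 0.109452736, 0.084577114, 0.099502488, 0.059701493, 0.089552239 (working shown to 9 dp, full precision carried).
D = 0.084577114² + 0.124378109² + 0.059701493² + 0.064676617² + 0.124378109² + 0.099502488² + 0.109452736² + 0.084577114² + 0.099502488² + 0.059701493² + 0.089552239² = 0.007153288 + 0.015469914 + 0.003564268 + 0.004183065 + 0.015469914 + 0.009900745 + 0.011979901 + 0.007153288 + 0.009900745 + 0.003564268 + 0.008019603 = 0.096359001.
So 1/D = 10.377858, i.e. 10.3779 to 4 decimal places.

10.3779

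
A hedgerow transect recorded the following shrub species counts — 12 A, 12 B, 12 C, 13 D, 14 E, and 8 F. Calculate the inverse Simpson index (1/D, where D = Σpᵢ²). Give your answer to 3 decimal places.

Total N = 12+12+12+13+14+8 = 71, so the proportions are 0.1690141, 0.1690141, 0.1690141, 0.1830986, 0.1971831, 0.1126761 (working shown to 7 dp, full precision carried).
D = 0.1690141² + 0.1690141² + 0.1690141² + 0.1830986² + 0.1971831² + 0.1126761² = 0.0285658 + 0.0285658 + 0.0285658 + 0.0335251 + 0.0388812 + 0.0126959 = 0.1707994.
So 1/D = 5.85482, i.e. 5.855 to 3 decimal places.

5.855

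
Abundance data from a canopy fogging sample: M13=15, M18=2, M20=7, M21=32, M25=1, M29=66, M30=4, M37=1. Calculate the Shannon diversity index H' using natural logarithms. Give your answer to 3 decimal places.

Total N = 15+2+7+32+1+66+4+1 = 128, so the proportions are 0.11719, 0.01562, 0.05469, 0.25, 0.00781, 0.51562, 0.03125, 0.00781 (working shown to 5 dp, full precision carried).
Each pᵢ ln pᵢ term: 0.11719×(-2.14398)=-0.25125, 0.01562×(-4.15888)=-0.06498, 0.05469×(-2.90612)=-0.15893, 0.25×(-1.38629)=-0.34657, 0.00781×(-4.85203)=-0.03791, 0.51562×(-0.66238)=-0.34154, 0.03125×(-3.46574)=-0.10830, 0.00781×(-4.85203)=-0.03791.
Sum = -1.34739, so H' = 1.347.

1.347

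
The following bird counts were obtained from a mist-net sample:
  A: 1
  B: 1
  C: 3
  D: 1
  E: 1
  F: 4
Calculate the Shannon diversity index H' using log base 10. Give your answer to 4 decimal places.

0.6923

Total N = 1+1+3+1+1+4 = 11, so the proportions are 0.090909, 0.090909, 0.272727, 0.090909, 0.090909, 0.363636 (working shown to 6 dp, full precision carried).
Each pᵢ log₁₀ pᵢ term: 0.090909×(-1.041393)=-0.094672, 0.090909×(-1.041393)=-0.094672, 0.272727×(-0.564271)=-0.153892, 0.090909×(-1.041393)=-0.094672, 0.090909×(-1.041393)=-0.094672, 0.363636×(-0.439333)=-0.159757.
Sum = -0.692338, so H' = 0.6923.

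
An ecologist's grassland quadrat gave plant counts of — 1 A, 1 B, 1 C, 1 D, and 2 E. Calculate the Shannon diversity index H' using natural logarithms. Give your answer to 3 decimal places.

Total N = 1+1+1+1+2 = 6, so the proportions are 0.16667, 0.16667, 0.16667, 0.16667, 0.33333 (working shown to 5 dp, full precision carried).
Each pᵢ ln pᵢ term: 0.16667×(-1.79176)=-0.29863, 0.16667×(-1.79176)=-0.29863, 0.16667×(-1.79176)=-0.29863, 0.16667×(-1.79176)=-0.29863, 0.33333×(-1.09861)=-0.36620.
Sum = -1.56071, so H' = 1.561.

1.561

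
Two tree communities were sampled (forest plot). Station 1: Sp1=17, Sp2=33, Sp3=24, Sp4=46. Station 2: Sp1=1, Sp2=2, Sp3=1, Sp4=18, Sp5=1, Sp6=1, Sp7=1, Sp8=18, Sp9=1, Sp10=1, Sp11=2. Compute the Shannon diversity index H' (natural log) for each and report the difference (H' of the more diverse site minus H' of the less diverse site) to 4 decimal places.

Station 1: N=120, proportions 0.141667, 0.275, 0.2, 0.383333, giving H' = 1.321324 (working shown to 6 dp, full precision carried).
Station 2: N=47, proportions 0.021277, 0.042553, 0.021277, 0.382979, 0.021277, 0.021277, 0.021277, 0.382979, 0.021277, 0.021277, 0.042553, giving H' = 1.577255.
Difference = |1.321324 − 1.577255| = 0.255931, i.e. 0.2559 to 4 decimal places.

0.2559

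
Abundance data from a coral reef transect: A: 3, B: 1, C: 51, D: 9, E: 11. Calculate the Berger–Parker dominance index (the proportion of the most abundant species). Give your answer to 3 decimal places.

0.680

Total N = 3+1+51+9+11 = 75, so the proportions are 0.04, 0.01333, 0.68, 0.12, 0.14667 (working shown to 5 dp, full precision carried).
The largest proportion is 0.68, i.e. d = 0.680 to 3 decimal places.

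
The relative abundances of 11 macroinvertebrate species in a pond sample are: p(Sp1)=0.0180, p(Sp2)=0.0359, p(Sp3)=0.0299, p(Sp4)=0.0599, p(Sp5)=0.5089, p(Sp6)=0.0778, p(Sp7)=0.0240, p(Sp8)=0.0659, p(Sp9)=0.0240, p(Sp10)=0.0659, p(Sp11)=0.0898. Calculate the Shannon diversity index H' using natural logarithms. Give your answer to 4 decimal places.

1.7617

Each pᵢ ln pᵢ term (working shown to 6 dp, full precision carried): 0.018×(-4.017384)=-0.072313, 0.0359×(-3.327018)=-0.119440, 0.0299×(-3.509897)=-0.104946, 0.0599×(-2.815079)=-0.168623, 0.5089×(-0.675504)=-0.343764, 0.0778×(-2.553614)=-0.198671, 0.024×(-3.729701)=-0.089513, 0.0659×(-2.719617)=-0.179223, 0.024×(-3.729701)=-0.089513, 0.0659×(-2.719617)=-0.179223, 0.0898×(-2.410170)=-0.216433.
Sum = -1.761661, so H' = 1.7617.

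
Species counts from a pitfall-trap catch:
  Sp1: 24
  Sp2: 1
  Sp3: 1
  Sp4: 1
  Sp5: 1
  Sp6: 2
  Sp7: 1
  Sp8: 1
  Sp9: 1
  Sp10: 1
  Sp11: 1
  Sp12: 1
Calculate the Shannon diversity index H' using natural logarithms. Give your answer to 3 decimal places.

Total N = 24+1+1+1+1+2+1+1+1+1+1+1 = 36, so the proportions are 0.66667, 0.02778, 0.02778, 0.02778, 0.02778, 0.05556, 0.02778, 0.02778, 0.02778, 0.02778, 0.02778, 0.02778 (working shown to 5 dp, full precision carried).
Each pᵢ ln pᵢ term: 0.66667×(-0.40547)=-0.27031, 0.02778×(-3.58352)=-0.09954, 0.02778×(-3.58352)=-0.09954, 0.02778×(-3.58352)=-0.09954, 0.02778×(-3.58352)=-0.09954, 0.05556×(-2.89037)=-0.16058, 0.02778×(-3.58352)=-0.09954, 0.02778×(-3.58352)=-0.09954, 0.02778×(-3.58352)=-0.09954, 0.02778×(-3.58352)=-0.09954, 0.02778×(-3.58352)=-0.09954, 0.02778×(-3.58352)=-0.09954.
Sum = -1.42631, so H' = 1.426.

1.426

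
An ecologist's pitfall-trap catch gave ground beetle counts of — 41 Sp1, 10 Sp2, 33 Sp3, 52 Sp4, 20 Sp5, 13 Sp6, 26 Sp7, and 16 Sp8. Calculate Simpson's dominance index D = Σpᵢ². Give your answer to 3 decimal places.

Total N = 41+10+33+52+20+13+26+16 = 211, so the proportions are 0.19431, 0.04739, 0.1564, 0.24645, 0.09479, 0.06161, 0.12322, 0.07583 (working shown to 5 dp, full precision carried).
D = 0.19431² + 0.04739² + 0.1564² + 0.24645² + 0.09479² + 0.06161² + 0.12322² + 0.07583² = 0.03776 + 0.00225 + 0.02446 + 0.06074 + 0.00898 + 0.00380 + 0.01518 + 0.00575 = 0.15891.
To 3 decimal places, D = 0.159.

0.159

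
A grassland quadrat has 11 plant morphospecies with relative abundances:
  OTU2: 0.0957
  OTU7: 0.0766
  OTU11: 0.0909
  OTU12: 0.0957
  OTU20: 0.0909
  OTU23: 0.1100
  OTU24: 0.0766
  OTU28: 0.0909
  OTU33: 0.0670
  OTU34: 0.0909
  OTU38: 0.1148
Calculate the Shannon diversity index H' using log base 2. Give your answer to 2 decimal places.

3.44

Each pᵢ log₂ pᵢ term (working shown to 4 dp, full precision carried): 0.0957×(-3.3853)=-0.3240, 0.0766×(-3.7065)=-0.2839, 0.0909×(-3.4596)=-0.3145, 0.0957×(-3.3853)=-0.3240, 0.0909×(-3.4596)=-0.3145, 0.11×(-3.1844)=-0.3503, 0.0766×(-3.7065)=-0.2839, 0.0909×(-3.4596)=-0.3145, 0.067×(-3.8997)=-0.2613, 0.0909×(-3.4596)=-0.3145, 0.1148×(-3.1228)=-0.3585.
Sum = -3.4438, so H' = 3.44.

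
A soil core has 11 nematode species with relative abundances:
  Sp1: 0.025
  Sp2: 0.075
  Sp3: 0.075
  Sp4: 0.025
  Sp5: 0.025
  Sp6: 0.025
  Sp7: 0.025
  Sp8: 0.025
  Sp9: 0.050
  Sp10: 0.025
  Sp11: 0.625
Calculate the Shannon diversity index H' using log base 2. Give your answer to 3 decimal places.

2.132

Each pᵢ log₂ pᵢ term (working shown to 5 dp, full precision carried): 0.025×(-5.32193)=-0.13305, 0.075×(-3.73697)=-0.28027, 0.075×(-3.73697)=-0.28027, 0.025×(-5.32193)=-0.13305, 0.025×(-5.32193)=-0.13305, 0.025×(-5.32193)=-0.13305, 0.025×(-5.32193)=-0.13305, 0.025×(-5.32193)=-0.13305, 0.05×(-4.32193)=-0.21610, 0.025×(-5.32193)=-0.13305, 0.625×(-0.67807)=-0.42379.
Sum = -2.13177, so H' = 2.132.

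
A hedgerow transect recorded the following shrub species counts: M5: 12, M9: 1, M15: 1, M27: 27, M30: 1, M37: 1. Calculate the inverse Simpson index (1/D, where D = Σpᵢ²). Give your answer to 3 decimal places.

Total N = 12+1+1+27+1+1 = 43, so the proportions are 0.27907, 0.023256, 0.023256, 0.627907, 0.023256, 0.023256 (working shown to 6 dp, full precision carried).
D = 0.27907² + 0.023256² + 0.023256² + 0.627907² + 0.023256² + 0.023256² = 0.077880 + 0.000541 + 0.000541 + 0.394267 + 0.000541 + 0.000541 = 0.474310.
So 1/D = 2.10832, i.e. 2.108 to 3 decimal places.

2.108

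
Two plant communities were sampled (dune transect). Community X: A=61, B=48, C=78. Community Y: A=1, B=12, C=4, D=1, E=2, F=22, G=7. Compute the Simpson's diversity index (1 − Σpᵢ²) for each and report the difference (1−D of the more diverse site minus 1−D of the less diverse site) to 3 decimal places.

Community X: N=187, proportions 0.3262, 0.25668, 0.41711, giving 1−D = 0.65372 (working shown to 5 dp, full precision carried).
Community Y: N=49, proportions 0.02041, 0.2449, 0.08163, 0.02041, 0.04082, 0.44898, 0.14286, giving 1−D = 0.70887.
Difference = |0.65372 − 0.70887| = 0.05515, i.e. 0.055 to 3 decimal places.

0.055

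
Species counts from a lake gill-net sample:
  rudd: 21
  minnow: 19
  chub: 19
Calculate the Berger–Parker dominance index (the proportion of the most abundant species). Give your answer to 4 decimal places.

Total N = 21+19+19 = 59, so the proportions are 0.355932, 0.322034, 0.322034 (working shown to 6 dp, full precision carried).
The largest proportion is 0.355932, i.e. d = 0.3559 to 4 decimal places.

0.3559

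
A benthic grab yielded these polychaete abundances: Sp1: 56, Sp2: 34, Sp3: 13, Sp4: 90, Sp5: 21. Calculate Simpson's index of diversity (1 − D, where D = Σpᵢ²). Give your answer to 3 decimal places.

0.716

Total N = 56+34+13+90+21 = 214, so the proportions are 0.26168, 0.15888, 0.06075, 0.42056, 0.09813 (working shown to 5 dp, full precision carried).
D = 0.26168² + 0.15888² + 0.06075² + 0.42056² + 0.09813² = 0.06848 + 0.02524 + 0.00369 + 0.17687 + 0.00963 = 0.28391.
So 1 − D = 0.71609, i.e. 0.716 to 3 decimal places.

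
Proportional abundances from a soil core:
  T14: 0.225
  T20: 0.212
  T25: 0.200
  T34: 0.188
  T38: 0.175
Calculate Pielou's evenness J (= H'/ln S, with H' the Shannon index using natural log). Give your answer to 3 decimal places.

H' = −Σ pᵢ ln pᵢ = −((-0.33562) + (-0.32885) + (-0.32189) + (-0.31421) + (-0.30502)) = 1.60558 (working shown to 5 dp, full precision carried).
With S = 5 species, ln S = 1.60944, so J = 1.60558/1.60944 = 0.99761, i.e. 0.998 to 3 decimal places.

0.998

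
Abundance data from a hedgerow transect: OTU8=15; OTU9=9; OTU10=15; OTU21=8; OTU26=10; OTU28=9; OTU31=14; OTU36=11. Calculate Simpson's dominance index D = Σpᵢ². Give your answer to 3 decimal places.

Total N = 15+9+15+8+10+9+14+11 = 91, so the proportions are 0.16484, 0.0989, 0.16484, 0.08791, 0.10989, 0.0989, 0.15385, 0.12088 (working shown to 5 dp, full precision carried).
D = 0.16484² + 0.0989² + 0.16484² + 0.08791² + 0.10989² + 0.0989² + 0.15385² + 0.12088² = 0.02717 + 0.00978 + 0.02717 + 0.00773 + 0.01208 + 0.00978 + 0.02367 + 0.01461 = 0.13199.
To 3 decimal places, D = 0.132.

0.132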